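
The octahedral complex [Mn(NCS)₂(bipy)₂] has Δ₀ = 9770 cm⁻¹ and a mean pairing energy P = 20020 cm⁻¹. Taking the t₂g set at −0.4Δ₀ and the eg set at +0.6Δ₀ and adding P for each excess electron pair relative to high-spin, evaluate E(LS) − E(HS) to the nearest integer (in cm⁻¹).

20500

Ligand charges: 2×(-1) from NCS⁻ and 2×(+0) from bipy sum to -2; with overall charge +0, Mn is +2.
Group 7 minus oxidation state +2 gives a d⁵ configuration for Mn²⁺.
In the high-spin limit (t₂g³ eg²) the orbital term is 0.0Δ₀ = 0 cm⁻¹, with no excess pairing.
Low-spin t₂g⁵ eg⁰ gives -2.0Δ₀ = -19540 cm⁻¹, but forming 2 extra pairs costs 2P = 40040 cm⁻¹, so E(LS) = -19540 + 40040 = 20500 cm⁻¹.
E(LS) − E(HS) = 20500 − (0) = 20500 cm⁻¹.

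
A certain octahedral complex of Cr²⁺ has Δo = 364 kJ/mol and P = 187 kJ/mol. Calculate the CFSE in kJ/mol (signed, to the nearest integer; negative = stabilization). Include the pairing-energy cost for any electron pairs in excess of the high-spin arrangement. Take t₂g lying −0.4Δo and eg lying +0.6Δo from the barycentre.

Group 6 minus oxidation state +2 gives a d⁴ configuration for Cr²⁺.
Here Δo > P (364 > 187), so the low-spin state is favoured.
That gives t₂g⁴ eg⁰.
Orbital CFSE = -1.6Δo = -1.6 × 364 = -582 kJ/mol.
Excess pairs vs high-spin: 1 − 0 = 1; pairing cost = +187 kJ/mol.
Net CFSE = -582 + 187 = -395 kJ/mol.

-395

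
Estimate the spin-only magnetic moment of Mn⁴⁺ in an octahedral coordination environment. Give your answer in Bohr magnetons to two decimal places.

3.87 Bohr magnetons

Mn is in group 7, so Mn⁴⁺ is d³ (7 − 4 = 3).
Configuration: t₂g³ eg⁰ → 3 unpaired electrons.
μ(spin-only) = √[3(3+2)] = √15 ≈ 3.87 Bohr magnetons.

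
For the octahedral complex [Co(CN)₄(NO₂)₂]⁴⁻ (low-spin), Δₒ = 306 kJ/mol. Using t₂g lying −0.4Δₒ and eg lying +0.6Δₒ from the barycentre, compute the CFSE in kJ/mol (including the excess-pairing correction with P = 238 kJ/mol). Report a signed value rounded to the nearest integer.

Ligand charges: 4×(-1) from CN⁻ and 2×(-1) from NO₂⁻ sum to -6; with overall charge -4, Co is +2.
Co is in group 9, so Co²⁺ is d⁷ (9 − 2 = 7).
Configuration: t₂g⁶ eg¹.
The orbital stabilization is -1.8Δₒ = -1.8 × 306 = -551 kJ/mol.
Pairing penalty: 3 pairs vs 2 in the high-spin reference → 1 extra × P = 238 kJ/mol.
Combining: -551 + 238 = -313 kJ/mol.

-313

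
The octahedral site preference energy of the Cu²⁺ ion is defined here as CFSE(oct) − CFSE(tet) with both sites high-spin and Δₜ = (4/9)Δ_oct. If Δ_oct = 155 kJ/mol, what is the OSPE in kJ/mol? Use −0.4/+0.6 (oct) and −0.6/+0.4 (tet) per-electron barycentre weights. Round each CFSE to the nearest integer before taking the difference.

-65

Cu sits in group 11; removing 2 electrons leaves Cu²⁺ with 11 − 2 = 9 d electrons.
In an octahedral site d⁹ (HS) is t2g^6 e_g^3, giving CFSE(oct) = -0.6Δ_oct = -93 kJ/mol.
Tetrahedral: e^4 t2^5, CFSE = 4(−0.6) + 5(+0.4) = -0.4Δₜ = -0.4 × (4/9) × 155 = -28 kJ/mol.
OSPE = -93 − (-28) = -65 kJ/mol.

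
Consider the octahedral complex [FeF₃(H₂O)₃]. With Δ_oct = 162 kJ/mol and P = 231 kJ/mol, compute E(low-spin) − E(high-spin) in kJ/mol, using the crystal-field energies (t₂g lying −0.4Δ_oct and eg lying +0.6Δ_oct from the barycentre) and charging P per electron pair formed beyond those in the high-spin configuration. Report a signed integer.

138

Ligand charges: 3×(-1) from F⁻ and 3×(+0) from H₂O sum to -3; with overall charge +0, Fe is +3.
Group 8 minus oxidation state +3 gives a d⁵ configuration for Fe³⁺.
High-spin: t₂g³ eg², CFSE = 0.0Δ_oct = 0 kJ/mol.
Low-spin t₂g⁵ eg⁰ gives -2.0Δ_oct = -324 kJ/mol, but forming 2 extra pairs costs 2P = 462 kJ/mol, so E(LS) = -324 + 462 = 138 kJ/mol.
The difference is 138 − (0) = 138 kJ/mol, so high-spin lies lower.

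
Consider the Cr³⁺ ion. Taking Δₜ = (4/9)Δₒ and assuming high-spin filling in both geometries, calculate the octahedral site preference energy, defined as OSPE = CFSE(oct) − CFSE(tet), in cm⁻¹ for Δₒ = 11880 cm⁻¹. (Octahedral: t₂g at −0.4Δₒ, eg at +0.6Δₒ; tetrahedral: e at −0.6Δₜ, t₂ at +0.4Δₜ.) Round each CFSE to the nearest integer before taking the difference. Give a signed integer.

-10032

Group 6 minus oxidation state +3 gives a d³ configuration for Cr³⁺.
Octahedral high-spin t₂g³ eg⁰: CFSE = -1.2 × 11880 = -14256 cm⁻¹.
In a tetrahedral site the filling is e² t₂¹: CFSE(tet) = -0.8Δₜ = -0.8 × (4/9)(11880) = -4224 cm⁻¹.
Subtracting, OSPE = -14256 − (-4224) = -10032 cm⁻¹.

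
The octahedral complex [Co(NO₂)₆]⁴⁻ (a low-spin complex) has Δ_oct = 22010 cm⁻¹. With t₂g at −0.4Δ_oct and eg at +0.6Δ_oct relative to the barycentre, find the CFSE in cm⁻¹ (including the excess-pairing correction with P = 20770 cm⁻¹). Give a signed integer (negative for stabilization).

-18848

Each NO₂⁻ contributes -1; 6 × (-1) = -6. With overall charge -4, Co is in the +2 oxidation state.
Co²⁺: group 9, so d-count = 9 − 2 = 7.
Electron filling gives t₂g⁶ eg¹.
Orbital CFSE = 6(-0.4) + 1(0.6) = -1.8Δ_oct = -1.8 × 22010 = -39618 cm⁻¹.
Pairing penalty: 3 pairs vs 2 in the high-spin reference → 1 extra × P = 20770 cm⁻¹.
Combining: -39618 + 20770 = -18848 cm⁻¹.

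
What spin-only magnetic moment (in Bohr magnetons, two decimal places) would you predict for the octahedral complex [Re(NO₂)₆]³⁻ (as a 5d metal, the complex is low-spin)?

2.83 Bohr magnetons

Each NO₂⁻ contributes -1; 6 × (-1) = -6. With overall charge -3, Re is in the +3 oxidation state.
Re³⁺: group 7, so d-count = 7 − 3 = 4.
Configuration: t₂g⁴ eg⁰ → 2 unpaired electrons.
μ(spin-only) = √[2(2+2)] = √8 ≈ 2.83 Bohr magnetons.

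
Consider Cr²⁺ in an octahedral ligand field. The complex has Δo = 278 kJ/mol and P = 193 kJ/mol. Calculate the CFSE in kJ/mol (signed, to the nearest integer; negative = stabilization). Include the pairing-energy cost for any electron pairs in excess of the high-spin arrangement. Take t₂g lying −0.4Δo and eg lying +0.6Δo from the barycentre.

Cr sits in group 6; removing 2 electrons leaves Cr²⁺ with 6 − 2 = 4 d electrons.
With Δo > P the complex is low-spin.
Configuration: t₂g⁴ eg⁰.
Orbital CFSE = -1.6Δo = -1.6 × 278 = -445 kJ/mol.
Excess pairs vs high-spin: 1 − 0 = 1; pairing cost = +193 kJ/mol.
Net CFSE = -445 + 193 = -252 kJ/mol.

-252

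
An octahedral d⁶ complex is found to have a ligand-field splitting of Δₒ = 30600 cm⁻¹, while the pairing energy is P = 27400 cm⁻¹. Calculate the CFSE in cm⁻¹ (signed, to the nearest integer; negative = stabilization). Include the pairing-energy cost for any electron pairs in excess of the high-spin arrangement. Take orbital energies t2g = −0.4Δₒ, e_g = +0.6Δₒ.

-18640

Δₒ > P, so pairing is preferred: the ground state is low-spin.
Configuration: t2g^6 e_g^0.
Orbital CFSE = -2.4Δₒ = -2.4 × 30600 = -73440 cm⁻¹.
Excess pairs vs high-spin: 3 − 1 = 2; pairing cost = +54800 cm⁻¹.
Net CFSE = -73440 + 54800 = -18640 cm⁻¹.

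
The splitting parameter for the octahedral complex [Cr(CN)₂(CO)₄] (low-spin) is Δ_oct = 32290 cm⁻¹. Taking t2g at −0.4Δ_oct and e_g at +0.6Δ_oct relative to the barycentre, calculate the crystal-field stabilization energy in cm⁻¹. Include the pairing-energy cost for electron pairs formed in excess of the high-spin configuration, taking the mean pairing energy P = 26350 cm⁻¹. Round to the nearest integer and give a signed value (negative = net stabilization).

Ligand charges: 2×(-1) from CN⁻ and 4×(+0) from CO sum to -2; with overall charge +0, Cr is +2.
Cr²⁺: group 6, so d-count = 6 − 2 = 4.
Configuration: t2g^4 e_g^0.
Orbital CFSE = 4(-0.4) + 0(0.6) = -1.6Δ_oct = -1.6 × 32290 = -51664 cm⁻¹.
Pairing penalty: 1 pair vs 0 in the high-spin reference → 1 extra × P = 26350 cm⁻¹.
Overall CFSE = -51664 + 26350 = -25314 cm⁻¹.

-25314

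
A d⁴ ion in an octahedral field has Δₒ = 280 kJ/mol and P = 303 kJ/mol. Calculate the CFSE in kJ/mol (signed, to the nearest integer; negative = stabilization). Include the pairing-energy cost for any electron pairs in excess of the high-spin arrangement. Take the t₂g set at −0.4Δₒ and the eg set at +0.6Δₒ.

-168

Since Δₒ = 280 kJ/mol < P = 303 kJ/mol, the complex adopts the high-spin configuration.
Configuration: t₂g³ eg¹.
Orbital CFSE = -0.6Δₒ = -0.6 × 280 = -168 kJ/mol.
High-spin has no excess pairs, so no pairing correction applies.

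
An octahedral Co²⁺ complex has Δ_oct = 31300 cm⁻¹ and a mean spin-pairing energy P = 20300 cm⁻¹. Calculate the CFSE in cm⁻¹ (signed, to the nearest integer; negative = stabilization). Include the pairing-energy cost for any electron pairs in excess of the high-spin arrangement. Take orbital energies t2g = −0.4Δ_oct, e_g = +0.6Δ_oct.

Co²⁺: group 9, so d-count = 9 − 2 = 7.
With Δ_oct > P the complex is low-spin.
Configuration: t2g^6 e_g^1.
Orbital CFSE = -1.8Δ_oct = -1.8 × 31300 = -56340 cm⁻¹.
Excess pairs vs high-spin: 3 − 2 = 1; pairing cost = +20300 cm⁻¹.
Net CFSE = -56340 + 20300 = -36040 cm⁻¹.

-36040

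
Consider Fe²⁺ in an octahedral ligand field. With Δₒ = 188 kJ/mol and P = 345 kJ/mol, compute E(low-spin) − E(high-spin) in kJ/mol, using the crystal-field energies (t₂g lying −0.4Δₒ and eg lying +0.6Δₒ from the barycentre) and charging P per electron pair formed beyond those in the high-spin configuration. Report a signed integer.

314

Fe²⁺: group 8, so d-count = 8 − 2 = 6.
High-spin: t₂g⁴ eg², CFSE = -0.4Δₒ = -75 kJ/mol.
For low-spin the configuration is t₂g⁶ eg⁰: orbital energy -2.4 × 188 = -451 kJ/mol, and 2 additional pairs relative to high-spin add 690 kJ/mol, giving 239 kJ/mol.
The difference is 239 − (-75) = 314 kJ/mol, so high-spin lies lower.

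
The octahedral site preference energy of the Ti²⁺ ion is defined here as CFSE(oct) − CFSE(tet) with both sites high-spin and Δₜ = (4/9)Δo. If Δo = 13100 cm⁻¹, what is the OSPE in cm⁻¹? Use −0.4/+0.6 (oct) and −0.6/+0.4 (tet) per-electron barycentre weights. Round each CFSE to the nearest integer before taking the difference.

-3493

Ti sits in group 4; removing 2 electrons leaves Ti²⁺ with 4 − 2 = 2 d electrons.
Octahedral high-spin t₂g² eg⁰: CFSE = -0.8 × 13100 = -10480 cm⁻¹.
Tetrahedral: e² t₂⁰, CFSE = 2(−0.6) + 0(+0.4) = -1.2Δₜ = -1.2 × (4/9) × 13100 = -6987 cm⁻¹.
OSPE = CFSE(oct) − CFSE(tet) = -10480 − (-6987) = -3493 cm⁻¹.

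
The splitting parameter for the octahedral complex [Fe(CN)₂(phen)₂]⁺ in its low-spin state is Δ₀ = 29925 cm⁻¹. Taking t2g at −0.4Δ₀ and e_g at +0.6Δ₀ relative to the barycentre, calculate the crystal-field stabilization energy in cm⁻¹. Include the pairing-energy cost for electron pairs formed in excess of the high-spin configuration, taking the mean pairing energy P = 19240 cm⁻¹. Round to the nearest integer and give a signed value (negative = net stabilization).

-21370

Ligand charges: 2×(-1) from CN⁻ and 2×(+0) from phen sum to -2; with overall charge +1, Fe is +3.
Fe sits in group 8; removing 3 electrons leaves Fe³⁺ with 8 − 3 = 5 d electrons.
Electron filling gives t2g^5 e_g^0.
The orbital stabilization is -2.0Δ₀ = -2.0 × 29925 = -59850 cm⁻¹.
High-spin d⁵ would be t2g^3 e_g^2 with 0 pairs; low-spin has 2, so 2 excess pairs cost +2P = +38480 cm⁻¹.
Net CFSE = -59850 + 38480 = -21370 cm⁻¹.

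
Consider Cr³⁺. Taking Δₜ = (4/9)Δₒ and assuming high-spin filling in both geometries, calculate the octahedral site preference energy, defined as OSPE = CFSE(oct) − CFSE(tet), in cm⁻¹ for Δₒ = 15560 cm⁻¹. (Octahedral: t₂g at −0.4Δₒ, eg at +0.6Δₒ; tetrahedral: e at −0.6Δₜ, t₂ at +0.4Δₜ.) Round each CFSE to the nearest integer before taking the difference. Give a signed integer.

-13140

Cr sits in group 6; removing 3 electrons leaves Cr³⁺ with 6 − 3 = 3 d electrons.
Octahedral (high-spin): t₂g³ eg⁰, CFSE = 3(−0.4) + 0(+0.6) = -1.2Δₒ = -1.2 × 15560 = -18672 cm⁻¹.
Tetrahedral e² t₂¹ gives -0.8Δₜ = -0.8 × (4/9) × 15560 = -5532 cm⁻¹.
OSPE = CFSE(oct) − CFSE(tet) = -18672 − (-5532) = -13140 cm⁻¹.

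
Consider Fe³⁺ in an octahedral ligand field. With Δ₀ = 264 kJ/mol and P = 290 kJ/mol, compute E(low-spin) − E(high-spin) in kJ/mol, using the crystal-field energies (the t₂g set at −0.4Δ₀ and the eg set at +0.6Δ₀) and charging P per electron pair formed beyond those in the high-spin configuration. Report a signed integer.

Fe³⁺: group 8, so d-count = 8 − 3 = 5.
High-spin d⁵ fills as t₂g³ eg² with CFSE 3(−0.4) + 2(+0.6) = 0.0Δ₀ = 0 kJ/mol.
Low-spin: t₂g⁵ eg⁰, orbital CFSE = -2.0Δ₀ = -528 kJ/mol; plus 2 excess pairs × P = +580 kJ/mol; total 52 kJ/mol.
E(LS) − E(HS) = 52 − (0) = 52 kJ/mol.

52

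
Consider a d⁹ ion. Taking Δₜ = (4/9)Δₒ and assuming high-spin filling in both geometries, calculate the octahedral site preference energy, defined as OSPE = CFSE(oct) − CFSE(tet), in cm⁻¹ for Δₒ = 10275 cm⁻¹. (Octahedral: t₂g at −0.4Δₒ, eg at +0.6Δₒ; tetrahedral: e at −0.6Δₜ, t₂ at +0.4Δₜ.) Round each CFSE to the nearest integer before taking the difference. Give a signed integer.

-4338

Octahedral high-spin t2g^6 e_g^3: CFSE = -0.6 × 10275 = -6165 cm⁻¹.
Tetrahedral e^4 t2^5 gives -0.4Δₜ = -0.4 × (4/9) × 10275 = -1827 cm⁻¹.
OSPE = -6165 − (-1827) = -4338 cm⁻¹.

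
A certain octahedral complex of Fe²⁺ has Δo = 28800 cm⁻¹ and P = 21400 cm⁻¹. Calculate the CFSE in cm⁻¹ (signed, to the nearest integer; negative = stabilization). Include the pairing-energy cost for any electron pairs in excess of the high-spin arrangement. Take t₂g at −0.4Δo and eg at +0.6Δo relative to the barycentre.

-26320

Group 8 minus oxidation state +2 gives a d⁶ configuration for Fe²⁺.
With Δo > P the complex is low-spin.
That gives t₂g⁶ eg⁰.
Orbital CFSE = -2.4Δo = -2.4 × 28800 = -69120 cm⁻¹.
Excess pairs vs high-spin: 3 − 1 = 2; pairing cost = +42800 cm⁻¹.
Net CFSE = -69120 + 42800 = -26320 cm⁻¹.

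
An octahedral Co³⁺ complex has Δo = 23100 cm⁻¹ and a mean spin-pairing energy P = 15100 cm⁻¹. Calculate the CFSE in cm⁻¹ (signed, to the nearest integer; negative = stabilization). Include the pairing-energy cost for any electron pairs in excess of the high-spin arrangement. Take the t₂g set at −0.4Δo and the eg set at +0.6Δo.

Group 9 minus oxidation state +3 gives a d⁶ configuration for Co³⁺.
With Δo > P the complex is low-spin.
Filling d⁶ accordingly: t₂g⁶ eg⁰.
Orbital CFSE = -2.4Δo = -2.4 × 23100 = -55440 cm⁻¹.
Excess pairs vs high-spin: 3 − 1 = 2; pairing cost = +30200 cm⁻¹.
Net CFSE = -55440 + 30200 = -25240 cm⁻¹.

-25240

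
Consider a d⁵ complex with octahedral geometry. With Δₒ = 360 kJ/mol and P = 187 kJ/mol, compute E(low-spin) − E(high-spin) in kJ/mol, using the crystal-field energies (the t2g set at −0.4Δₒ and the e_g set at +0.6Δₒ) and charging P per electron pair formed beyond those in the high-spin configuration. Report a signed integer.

High-spin d⁵ fills as t2g^3 e_g^2 with CFSE 3(−0.4) + 2(+0.6) = 0.0Δₒ = 0 kJ/mol.
Low-spin t2g^5 e_g^0 gives -2.0Δₒ = -720 kJ/mol, but forming 2 extra pairs costs 2P = 374 kJ/mol, so E(LS) = -720 + 374 = -346 kJ/mol.
Thus E(LS) − E(HS) = -346 kJ/mol.

-346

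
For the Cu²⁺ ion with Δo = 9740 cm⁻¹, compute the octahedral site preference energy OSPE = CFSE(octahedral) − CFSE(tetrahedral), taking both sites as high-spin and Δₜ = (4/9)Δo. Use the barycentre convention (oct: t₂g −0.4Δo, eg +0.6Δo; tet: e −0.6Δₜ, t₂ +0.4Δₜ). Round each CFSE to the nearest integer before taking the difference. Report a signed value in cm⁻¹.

Cu is in group 11, so Cu²⁺ is d⁹ (11 − 2 = 9).
In an octahedral site d⁹ (HS) is t2g^6 e_g^3, giving CFSE(oct) = -0.6Δo = -5844 cm⁻¹.
Tetrahedral: e^4 t2^5, CFSE = 4(−0.6) + 5(+0.4) = -0.4Δₜ = -0.4 × (4/9) × 9740 = -1732 cm⁻¹.
OSPE = -5844 − (-1732) = -4112 cm⁻¹.

-4112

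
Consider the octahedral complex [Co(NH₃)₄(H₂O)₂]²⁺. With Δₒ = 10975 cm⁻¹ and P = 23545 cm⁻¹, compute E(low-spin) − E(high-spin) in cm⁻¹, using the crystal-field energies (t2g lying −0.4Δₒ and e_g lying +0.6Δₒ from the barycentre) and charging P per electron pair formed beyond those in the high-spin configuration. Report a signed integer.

12570

Ligand charges: 4×(+0) from NH₃ and 2×(+0) from H₂O sum to +0; with overall charge +2, Co is +2.
Co sits in group 9; removing 2 electrons leaves Co²⁺ with 9 − 2 = 7 d electrons.
In the high-spin limit (t2g^5 e_g^2) the orbital term is -0.8Δₒ = -8780 cm⁻¹, with no excess pairing.
Low-spin: t2g^6 e_g^1, orbital CFSE = -1.8Δₒ = -19755 cm⁻¹; plus 1 excess pair × P = +23545 cm⁻¹; total 3790 cm⁻¹.
Thus E(LS) − E(HS) = 12570 cm⁻¹.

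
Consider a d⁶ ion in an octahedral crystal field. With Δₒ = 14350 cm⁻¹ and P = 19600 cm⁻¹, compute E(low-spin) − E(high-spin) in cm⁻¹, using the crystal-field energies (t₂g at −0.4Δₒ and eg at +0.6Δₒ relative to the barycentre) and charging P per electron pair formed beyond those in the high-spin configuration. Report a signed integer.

In the high-spin limit (t₂g⁴ eg²) the orbital term is -0.4Δₒ = -5740 cm⁻¹, with no excess pairing.
Low-spin: t₂g⁶ eg⁰, orbital CFSE = -2.4Δₒ = -34440 cm⁻¹; plus 2 excess pairs × P = +39200 cm⁻¹; total 4760 cm⁻¹.
The difference is 4760 − (-5740) = 10500 cm⁻¹, so high-spin lies lower.

10500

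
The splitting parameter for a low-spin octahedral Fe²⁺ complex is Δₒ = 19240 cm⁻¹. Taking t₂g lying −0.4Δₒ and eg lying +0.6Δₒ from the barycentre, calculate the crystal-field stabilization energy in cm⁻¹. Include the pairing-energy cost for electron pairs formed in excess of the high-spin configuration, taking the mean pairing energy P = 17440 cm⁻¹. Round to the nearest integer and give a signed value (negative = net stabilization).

Fe sits in group 8; removing 2 electrons leaves Fe²⁺ with 8 − 2 = 6 d electrons.
Configuration: t₂g⁶ eg⁰.
The orbital stabilization is -2.4Δₒ = -2.4 × 19240 = -46176 cm⁻¹.
Relative to high-spin t₂g⁴ eg² (1 paired), the low-spin configuration has 2 additional pairs, contributing +2 × 17440 = +34880 cm⁻¹.
Net CFSE = -46176 + 34880 = -11296 cm⁻¹.

-11296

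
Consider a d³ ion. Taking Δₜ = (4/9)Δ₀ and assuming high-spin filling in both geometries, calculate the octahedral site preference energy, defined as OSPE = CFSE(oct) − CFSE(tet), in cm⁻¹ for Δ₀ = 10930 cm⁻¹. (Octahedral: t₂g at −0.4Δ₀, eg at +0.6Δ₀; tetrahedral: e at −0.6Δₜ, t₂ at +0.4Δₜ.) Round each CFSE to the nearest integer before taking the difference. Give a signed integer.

Octahedral (high-spin): t2g^3 e_g^0, CFSE = 3(−0.4) + 0(+0.6) = -1.2Δ₀ = -1.2 × 10930 = -13116 cm⁻¹.
Tetrahedral e^2 t2^1 gives -0.8Δₜ = -0.8 × (4/9) × 10930 = -3886 cm⁻¹.
Subtracting, OSPE = -13116 − (-3886) = -9230 cm⁻¹.

-9230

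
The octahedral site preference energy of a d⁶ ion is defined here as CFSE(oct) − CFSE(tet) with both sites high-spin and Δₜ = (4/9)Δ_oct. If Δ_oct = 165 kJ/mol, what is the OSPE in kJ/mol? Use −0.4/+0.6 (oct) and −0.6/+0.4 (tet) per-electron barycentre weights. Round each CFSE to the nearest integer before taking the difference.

Octahedral (high-spin): t₂g⁴ eg², CFSE = 4(−0.4) + 2(+0.6) = -0.4Δ_oct = -0.4 × 165 = -66 kJ/mol.
Tetrahedral e³ t₂³ gives -0.6Δₜ = -0.6 × (4/9) × 165 = -44 kJ/mol.
Subtracting, OSPE = -66 − (-44) = -22 kJ/mol.

-22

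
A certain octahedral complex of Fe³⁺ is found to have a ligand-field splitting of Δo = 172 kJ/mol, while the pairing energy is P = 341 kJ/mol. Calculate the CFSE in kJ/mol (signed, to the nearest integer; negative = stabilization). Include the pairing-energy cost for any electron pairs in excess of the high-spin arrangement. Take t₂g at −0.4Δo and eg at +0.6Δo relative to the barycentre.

0

Fe is in group 8, so Fe³⁺ is d⁵ (8 − 3 = 5).
Δo < P, so pairing is avoided: the ground state is high-spin.
Configuration: t₂g³ eg².
Orbital CFSE = 0.0Δo = 0.0 × 172 = 0 kJ/mol.
High-spin has no excess pairs, so no pairing correction applies.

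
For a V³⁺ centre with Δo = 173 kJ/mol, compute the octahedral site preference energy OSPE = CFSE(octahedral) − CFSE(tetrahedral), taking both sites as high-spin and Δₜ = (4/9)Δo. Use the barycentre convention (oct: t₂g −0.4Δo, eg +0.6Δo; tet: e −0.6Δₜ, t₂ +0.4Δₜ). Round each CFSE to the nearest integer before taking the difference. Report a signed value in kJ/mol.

Group 5 minus oxidation state +3 gives a d² configuration for V³⁺.
In an octahedral site d² (HS) is t₂g² eg⁰, giving CFSE(oct) = -0.8Δo = -138 kJ/mol.
Tetrahedral: e² t₂⁰, CFSE = 2(−0.6) + 0(+0.4) = -1.2Δₜ = -1.2 × (4/9) × 173 = -92 kJ/mol.
OSPE = -138 − (-92) = -46 kJ/mol.

-46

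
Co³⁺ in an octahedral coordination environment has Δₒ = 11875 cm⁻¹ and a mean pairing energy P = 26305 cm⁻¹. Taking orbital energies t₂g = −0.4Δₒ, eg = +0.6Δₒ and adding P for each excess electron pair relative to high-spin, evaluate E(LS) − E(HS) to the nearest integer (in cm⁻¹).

28860

Co sits in group 9; removing 3 electrons leaves Co³⁺ with 9 − 3 = 6 d electrons.
In the high-spin limit (t₂g⁴ eg²) the orbital term is -0.4Δₒ = -4750 cm⁻¹, with no excess pairing.
Low-spin t₂g⁶ eg⁰ gives -2.4Δₒ = -28500 cm⁻¹, but forming 2 extra pairs costs 2P = 52610 cm⁻¹, so E(LS) = -28500 + 52610 = 24110 cm⁻¹.
E(LS) − E(HS) = 24110 − (-4750) = 28860 cm⁻¹.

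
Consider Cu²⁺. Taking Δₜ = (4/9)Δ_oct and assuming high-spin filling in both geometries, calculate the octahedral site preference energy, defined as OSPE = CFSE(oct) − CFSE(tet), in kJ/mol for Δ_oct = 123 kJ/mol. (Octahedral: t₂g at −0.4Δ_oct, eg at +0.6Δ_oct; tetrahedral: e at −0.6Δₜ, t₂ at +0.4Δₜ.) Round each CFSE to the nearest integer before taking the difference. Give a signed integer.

-52

Group 11 minus oxidation state +2 gives a d⁹ configuration for Cu²⁺.
Octahedral high-spin t₂g⁶ eg³: CFSE = -0.6 × 123 = -74 kJ/mol.
Tetrahedral: e⁴ t₂⁵, CFSE = 4(−0.6) + 5(+0.4) = -0.4Δₜ = -0.4 × (4/9) × 123 = -22 kJ/mol.
OSPE = -74 − (-22) = -52 kJ/mol.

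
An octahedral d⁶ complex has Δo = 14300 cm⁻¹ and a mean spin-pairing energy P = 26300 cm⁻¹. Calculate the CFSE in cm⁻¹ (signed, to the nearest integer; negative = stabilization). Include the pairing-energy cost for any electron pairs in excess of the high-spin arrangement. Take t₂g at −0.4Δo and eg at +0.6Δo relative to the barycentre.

-5720

Δo < P, so pairing is avoided: the ground state is high-spin.
Configuration: t₂g⁴ eg².
Orbital CFSE = -0.4Δo = -0.4 × 14300 = -5720 cm⁻¹.
High-spin has no excess pairs, so no pairing correction applies.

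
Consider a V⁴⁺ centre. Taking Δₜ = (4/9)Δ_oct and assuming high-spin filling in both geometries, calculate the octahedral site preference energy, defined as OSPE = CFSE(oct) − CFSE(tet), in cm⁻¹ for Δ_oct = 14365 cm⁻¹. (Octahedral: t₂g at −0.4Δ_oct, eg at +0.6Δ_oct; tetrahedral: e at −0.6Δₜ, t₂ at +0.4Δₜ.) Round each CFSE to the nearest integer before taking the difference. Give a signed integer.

V⁴⁺: group 5, so d-count = 5 − 4 = 1.
Octahedral high-spin t2g^1 e_g^0: CFSE = -0.4 × 14365 = -5746 cm⁻¹.
In a tetrahedral site the filling is e^1 t2^0: CFSE(tet) = -0.6Δₜ = -0.6 × (4/9)(14365) = -3831 cm⁻¹.
Subtracting, OSPE = -5746 − (-3831) = -1915 cm⁻¹.

-1915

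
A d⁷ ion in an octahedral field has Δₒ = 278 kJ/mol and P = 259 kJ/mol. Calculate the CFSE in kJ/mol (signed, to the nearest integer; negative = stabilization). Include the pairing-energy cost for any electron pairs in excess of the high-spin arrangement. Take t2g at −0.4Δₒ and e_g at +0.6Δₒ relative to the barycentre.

-241

Since Δₒ = 278 kJ/mol > P = 259 kJ/mol, the complex adopts the low-spin configuration.
Configuration: t2g^6 e_g^1.
Orbital CFSE = -1.8Δₒ = -1.8 × 278 = -500 kJ/mol.
Excess pairs vs high-spin: 3 − 2 = 1; pairing cost = +259 kJ/mol.
Net CFSE = -500 + 259 = -241 kJ/mol.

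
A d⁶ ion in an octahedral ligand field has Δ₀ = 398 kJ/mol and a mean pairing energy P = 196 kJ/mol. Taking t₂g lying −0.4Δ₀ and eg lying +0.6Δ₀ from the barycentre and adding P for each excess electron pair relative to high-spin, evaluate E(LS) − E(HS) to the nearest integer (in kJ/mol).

High-spin: t₂g⁴ eg², CFSE = -0.4Δ₀ = -159 kJ/mol.
Low-spin: t₂g⁶ eg⁰, orbital CFSE = -2.4Δ₀ = -955 kJ/mol; plus 2 excess pairs × P = +392 kJ/mol; total -563 kJ/mol.
E(LS) − E(HS) = -563 − (-159) = -404 kJ/mol.

-404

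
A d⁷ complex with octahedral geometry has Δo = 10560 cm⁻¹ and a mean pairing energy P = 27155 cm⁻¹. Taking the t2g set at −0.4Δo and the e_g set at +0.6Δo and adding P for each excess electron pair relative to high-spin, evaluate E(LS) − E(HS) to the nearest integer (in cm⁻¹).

High-spin: t2g^5 e_g^2, CFSE = -0.8Δo = -8448 cm⁻¹.
Low-spin t2g^6 e_g^1 gives -1.8Δo = -19008 cm⁻¹, but forming 1 extra pair costs 1P = 27155 cm⁻¹, so E(LS) = -19008 + 27155 = 8147 cm⁻¹.
The difference is 8147 − (-8448) = 16595 cm⁻¹, so high-spin lies lower.

16595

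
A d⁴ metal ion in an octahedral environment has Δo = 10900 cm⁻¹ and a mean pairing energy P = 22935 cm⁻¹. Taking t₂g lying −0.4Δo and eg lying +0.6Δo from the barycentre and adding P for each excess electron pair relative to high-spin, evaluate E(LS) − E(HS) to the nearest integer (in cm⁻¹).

High-spin d⁴ fills as t₂g³ eg¹ with CFSE 3(−0.4) + 1(+0.6) = -0.6Δo = -6540 cm⁻¹.
Low-spin t₂g⁴ eg⁰ gives -1.6Δo = -17440 cm⁻¹, but forming 1 extra pair costs 1P = 22935 cm⁻¹, so E(LS) = -17440 + 22935 = 5495 cm⁻¹.
Thus E(LS) − E(HS) = 12035 cm⁻¹.

12035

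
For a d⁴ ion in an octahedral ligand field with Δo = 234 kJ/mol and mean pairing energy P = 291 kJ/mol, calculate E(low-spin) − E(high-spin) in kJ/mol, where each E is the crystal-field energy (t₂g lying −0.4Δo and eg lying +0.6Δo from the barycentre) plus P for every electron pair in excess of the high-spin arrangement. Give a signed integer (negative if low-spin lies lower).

High-spin d⁴ fills as t₂g³ eg¹ with CFSE 3(−0.4) + 1(+0.6) = -0.6Δo = -140 kJ/mol.
Low-spin t₂g⁴ eg⁰ gives -1.6Δo = -374 kJ/mol, but forming 1 extra pair costs 1P = 291 kJ/mol, so E(LS) = -374 + 291 = -83 kJ/mol.
E(LS) − E(HS) = -83 − (-140) = 57 kJ/mol.

57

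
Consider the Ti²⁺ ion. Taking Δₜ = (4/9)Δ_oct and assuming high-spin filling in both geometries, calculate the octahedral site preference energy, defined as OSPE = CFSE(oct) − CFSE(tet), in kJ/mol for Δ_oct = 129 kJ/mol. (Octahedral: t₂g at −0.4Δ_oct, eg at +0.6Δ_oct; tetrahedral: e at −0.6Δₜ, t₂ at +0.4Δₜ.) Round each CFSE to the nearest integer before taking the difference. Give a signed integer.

Ti²⁺: group 4, so d-count = 4 − 2 = 2.
Octahedral high-spin t₂g² eg⁰: CFSE = -0.8 × 129 = -103 kJ/mol.
In a tetrahedral site the filling is e² t₂⁰: CFSE(tet) = -1.2Δₜ = -1.2 × (4/9)(129) = -69 kJ/mol.
OSPE = -103 − (-69) = -34 kJ/mol.

-34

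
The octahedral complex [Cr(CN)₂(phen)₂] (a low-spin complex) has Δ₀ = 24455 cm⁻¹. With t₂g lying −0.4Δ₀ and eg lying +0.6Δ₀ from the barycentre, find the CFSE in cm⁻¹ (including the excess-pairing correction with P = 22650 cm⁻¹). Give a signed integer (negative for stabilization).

Ligand charges: 2×(-1) from CN⁻ and 2×(+0) from phen sum to -2; with overall charge +0, Cr is +2.
Cr is in group 6, so Cr²⁺ is d⁴ (6 − 2 = 4).
Configuration: t₂g⁴ eg⁰.
Orbital CFSE = 4(-0.4) + 0(0.6) = -1.6Δ₀ = -1.6 × 24455 = -39128 cm⁻¹.
Pairing penalty: 1 pair vs 0 in the high-spin reference → 1 extra × P = 22650 cm⁻¹.
Combining: -39128 + 22650 = -16478 cm⁻¹.

-16478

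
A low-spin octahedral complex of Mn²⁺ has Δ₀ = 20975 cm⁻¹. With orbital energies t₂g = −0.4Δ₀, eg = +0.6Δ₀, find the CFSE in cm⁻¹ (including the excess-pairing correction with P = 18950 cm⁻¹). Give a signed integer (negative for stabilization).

Group 7 minus oxidation state +2 gives a d⁵ configuration for Mn²⁺.
The d⁵ electrons fill as t₂g⁵ eg⁰.
The orbital stabilization is -2.0Δ₀ = -2.0 × 20975 = -41950 cm⁻¹.
Relative to high-spin t₂g³ eg² (0 paired), the low-spin configuration has 2 additional pairs, contributing +2 × 18950 = +37900 cm⁻¹.
Combining: -41950 + 37900 = -4050 cm⁻¹.

-4050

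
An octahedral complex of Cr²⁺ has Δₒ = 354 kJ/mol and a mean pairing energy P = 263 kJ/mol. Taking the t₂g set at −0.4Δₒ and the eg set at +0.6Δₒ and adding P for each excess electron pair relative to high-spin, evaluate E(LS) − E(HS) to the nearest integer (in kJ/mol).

-91

Cr is in group 6, so Cr²⁺ is d⁴ (6 − 2 = 4).
High-spin d⁴ fills as t₂g³ eg¹ with CFSE 3(−0.4) + 1(+0.6) = -0.6Δₒ = -212 kJ/mol.
For low-spin the configuration is t₂g⁴ eg⁰: orbital energy -1.6 × 354 = -566 kJ/mol, and 1 additional pair relative to high-spin adds 263 kJ/mol, giving -303 kJ/mol.
Thus E(LS) − E(HS) = -91 kJ/mol.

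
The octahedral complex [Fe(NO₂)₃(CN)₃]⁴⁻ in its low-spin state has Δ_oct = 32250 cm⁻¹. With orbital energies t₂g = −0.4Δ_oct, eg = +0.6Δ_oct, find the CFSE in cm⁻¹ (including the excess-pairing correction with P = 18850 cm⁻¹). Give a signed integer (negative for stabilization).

-39700

Ligand charges: 3×(-1) from NO₂⁻ and 3×(-1) from CN⁻ sum to -6; with overall charge -4, Fe is +2.
Group 8 minus oxidation state +2 gives a d⁶ configuration for Fe²⁺.
The d⁶ electrons fill as t₂g⁶ eg⁰.
CFSE(orbital) = 6×(-0.4Δ_oct) + 0×(0.6Δ_oct) = -2.4Δ_oct; with Δ_oct = 32250 cm⁻¹ that is -77400 cm⁻¹.
High-spin d⁶ would be t₂g⁴ eg² with 1 pair; low-spin has 3, so 2 excess pairs cost +2P = +37700 cm⁻¹.
Combining: -77400 + 37700 = -39700 cm⁻¹.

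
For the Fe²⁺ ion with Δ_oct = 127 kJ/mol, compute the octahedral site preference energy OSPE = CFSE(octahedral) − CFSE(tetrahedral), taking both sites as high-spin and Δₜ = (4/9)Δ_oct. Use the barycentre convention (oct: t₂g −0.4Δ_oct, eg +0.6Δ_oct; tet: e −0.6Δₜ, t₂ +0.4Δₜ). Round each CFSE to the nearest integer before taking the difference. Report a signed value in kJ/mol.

-17

Fe²⁺: group 8, so d-count = 8 − 2 = 6.
In an octahedral site d⁶ (HS) is t₂g⁴ eg², giving CFSE(oct) = -0.4Δ_oct = -51 kJ/mol.
Tetrahedral e³ t₂³ gives -0.6Δₜ = -0.6 × (4/9) × 127 = -34 kJ/mol.
OSPE = -51 − (-34) = -17 kJ/mol.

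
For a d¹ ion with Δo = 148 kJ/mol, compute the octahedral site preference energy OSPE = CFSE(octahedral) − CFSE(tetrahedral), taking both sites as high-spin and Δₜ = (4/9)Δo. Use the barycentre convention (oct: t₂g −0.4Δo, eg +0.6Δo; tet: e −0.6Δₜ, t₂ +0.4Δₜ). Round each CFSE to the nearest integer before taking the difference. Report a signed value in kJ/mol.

In an octahedral site d¹ (HS) is t₂g¹ eg⁰, giving CFSE(oct) = -0.4Δo = -59 kJ/mol.
Tetrahedral: e¹ t₂⁰, CFSE = 1(−0.6) + 0(+0.4) = -0.6Δₜ = -0.6 × (4/9) × 148 = -39 kJ/mol.
OSPE = -59 − (-39) = -20 kJ/mol.

-20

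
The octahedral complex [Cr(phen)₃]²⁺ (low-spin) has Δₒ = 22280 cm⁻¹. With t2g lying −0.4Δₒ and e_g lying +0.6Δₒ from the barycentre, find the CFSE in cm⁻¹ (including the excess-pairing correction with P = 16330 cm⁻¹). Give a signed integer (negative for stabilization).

phen is neutral, so the +2 overall charge sits on Cr: oxidation state +2.
Group 6 minus oxidation state +2 gives a d⁴ configuration for Cr²⁺.
The d⁴ electrons fill as t2g^4 e_g^0.
CFSE(orbital) = 4×(-0.4Δₒ) + 0×(0.6Δₒ) = -1.6Δₒ; with Δₒ = 22280 cm⁻¹ that is -35648 cm⁻¹.
Pairing penalty: 1 pair vs 0 in the high-spin reference → 1 extra × P = 16330 cm⁻¹.
Overall CFSE = -35648 + 16330 = -19318 cm⁻¹.

-19318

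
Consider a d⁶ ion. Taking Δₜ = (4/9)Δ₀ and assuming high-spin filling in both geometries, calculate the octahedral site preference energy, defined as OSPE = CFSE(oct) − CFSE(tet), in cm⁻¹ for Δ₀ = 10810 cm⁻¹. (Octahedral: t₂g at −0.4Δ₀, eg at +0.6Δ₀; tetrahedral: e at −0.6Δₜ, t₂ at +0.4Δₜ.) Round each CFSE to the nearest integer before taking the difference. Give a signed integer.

-1441

Octahedral high-spin t₂g⁴ eg²: CFSE = -0.4 × 10810 = -4324 cm⁻¹.
Tetrahedral e³ t₂³ gives -0.6Δₜ = -0.6 × (4/9) × 10810 = -2883 cm⁻¹.
OSPE = -4324 − (-2883) = -1441 cm⁻¹.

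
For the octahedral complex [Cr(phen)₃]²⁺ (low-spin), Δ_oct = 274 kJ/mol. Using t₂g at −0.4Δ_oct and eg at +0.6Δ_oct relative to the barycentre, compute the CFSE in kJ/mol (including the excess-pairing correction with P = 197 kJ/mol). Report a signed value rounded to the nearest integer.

-241

phen is neutral, so the +2 overall charge sits on Cr: oxidation state +2.
Group 6 minus oxidation state +2 gives a d⁴ configuration for Cr²⁺.
Configuration: t₂g⁴ eg⁰.
CFSE(orbital) = 4×(-0.4Δ_oct) + 0×(0.6Δ_oct) = -1.6Δ_oct; with Δ_oct = 274 kJ/mol that is -438 kJ/mol.
Pairing penalty: 1 pair vs 0 in the high-spin reference → 1 extra × P = 197 kJ/mol.
Overall CFSE = -438 + 197 = -241 kJ/mol.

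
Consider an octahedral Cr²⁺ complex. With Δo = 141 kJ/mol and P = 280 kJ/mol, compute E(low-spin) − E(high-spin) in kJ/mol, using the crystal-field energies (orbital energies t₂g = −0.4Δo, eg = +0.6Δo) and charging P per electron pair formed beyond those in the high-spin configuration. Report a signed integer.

139

Group 6 minus oxidation state +2 gives a d⁴ configuration for Cr²⁺.
High-spin d⁴ fills as t₂g³ eg¹ with CFSE 3(−0.4) + 1(+0.6) = -0.6Δo = -85 kJ/mol.
For low-spin the configuration is t₂g⁴ eg⁰: orbital energy -1.6 × 141 = -226 kJ/mol, and 1 additional pair relative to high-spin adds 280 kJ/mol, giving 54 kJ/mol.
E(LS) − E(HS) = 54 − (-85) = 139 kJ/mol.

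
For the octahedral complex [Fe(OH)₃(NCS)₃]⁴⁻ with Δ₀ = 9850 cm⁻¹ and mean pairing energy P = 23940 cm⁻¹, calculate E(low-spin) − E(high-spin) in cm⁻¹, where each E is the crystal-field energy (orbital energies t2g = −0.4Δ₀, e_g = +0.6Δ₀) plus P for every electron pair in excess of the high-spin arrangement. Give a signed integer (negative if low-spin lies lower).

28180

Ligand charges: 3×(-1) from OH⁻ and 3×(-1) from NCS⁻ sum to -6; with overall charge -4, Fe is +2.
Fe²⁺: group 8, so d-count = 8 − 2 = 6.
In the high-spin limit (t2g^4 e_g^2) the orbital term is -0.4Δ₀ = -3940 cm⁻¹, with no excess pairing.
Low-spin t2g^6 e_g^0 gives -2.4Δ₀ = -23640 cm⁻¹, but forming 2 extra pairs costs 2P = 47880 cm⁻¹, so E(LS) = -23640 + 47880 = 24240 cm⁻¹.
The difference is 24240 − (-3940) = 28180 cm⁻¹, so high-spin lies lower.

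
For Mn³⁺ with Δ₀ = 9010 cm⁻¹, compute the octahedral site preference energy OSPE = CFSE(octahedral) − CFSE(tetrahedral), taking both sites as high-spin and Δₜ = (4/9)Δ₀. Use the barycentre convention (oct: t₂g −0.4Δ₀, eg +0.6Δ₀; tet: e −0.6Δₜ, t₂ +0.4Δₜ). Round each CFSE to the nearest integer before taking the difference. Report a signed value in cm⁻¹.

Mn³⁺: group 7, so d-count = 7 − 3 = 4.
Octahedral high-spin t₂g³ eg¹: CFSE = -0.6 × 9010 = -5406 cm⁻¹.
Tetrahedral e² t₂² gives -0.4Δₜ = -0.4 × (4/9) × 9010 = -1602 cm⁻¹.
OSPE = -5406 − (-1602) = -3804 cm⁻¹.

-3804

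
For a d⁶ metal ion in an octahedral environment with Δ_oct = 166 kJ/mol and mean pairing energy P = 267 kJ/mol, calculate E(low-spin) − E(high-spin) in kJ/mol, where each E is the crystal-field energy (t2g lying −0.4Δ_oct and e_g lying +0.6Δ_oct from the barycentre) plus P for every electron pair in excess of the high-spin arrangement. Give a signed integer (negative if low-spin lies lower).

In the high-spin limit (t2g^4 e_g^2) the orbital term is -0.4Δ_oct = -66 kJ/mol, with no excess pairing.
For low-spin the configuration is t2g^6 e_g^0: orbital energy -2.4 × 166 = -398 kJ/mol, and 2 additional pairs relative to high-spin add 534 kJ/mol, giving 136 kJ/mol.
The difference is 136 − (-66) = 202 kJ/mol, so high-spin lies lower.

202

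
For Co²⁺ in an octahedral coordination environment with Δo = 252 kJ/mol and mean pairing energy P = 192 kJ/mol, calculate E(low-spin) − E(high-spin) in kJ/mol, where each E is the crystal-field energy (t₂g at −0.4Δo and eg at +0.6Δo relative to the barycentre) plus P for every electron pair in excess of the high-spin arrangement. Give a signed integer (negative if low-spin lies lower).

Group 9 minus oxidation state +2 gives a d⁷ configuration for Co²⁺.
High-spin d⁷ fills as t₂g⁵ eg² with CFSE 5(−0.4) + 2(+0.6) = -0.8Δo = -202 kJ/mol.
Low-spin t₂g⁶ eg¹ gives -1.8Δo = -454 kJ/mol, but forming 1 extra pair costs 1P = 192 kJ/mol, so E(LS) = -454 + 192 = -262 kJ/mol.
Thus E(LS) − E(HS) = -60 kJ/mol.

-60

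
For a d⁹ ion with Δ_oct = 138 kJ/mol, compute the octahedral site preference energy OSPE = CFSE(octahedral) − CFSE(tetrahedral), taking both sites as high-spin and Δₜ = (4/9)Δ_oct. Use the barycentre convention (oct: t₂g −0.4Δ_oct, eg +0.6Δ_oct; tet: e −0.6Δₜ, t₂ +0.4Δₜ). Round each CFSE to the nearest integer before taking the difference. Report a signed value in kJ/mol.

-58

Octahedral high-spin t2g^6 e_g^3: CFSE = -0.6 × 138 = -83 kJ/mol.
Tetrahedral e^4 t2^5 gives -0.4Δₜ = -0.4 × (4/9) × 138 = -25 kJ/mol.
Subtracting, OSPE = -83 − (-25) = -58 kJ/mol.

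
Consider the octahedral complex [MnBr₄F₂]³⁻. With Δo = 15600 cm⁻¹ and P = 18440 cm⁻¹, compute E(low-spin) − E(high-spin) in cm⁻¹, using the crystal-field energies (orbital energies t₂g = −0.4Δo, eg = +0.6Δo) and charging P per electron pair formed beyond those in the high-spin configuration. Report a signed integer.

Ligand charges: 4×(-1) from Br⁻ and 2×(-1) from F⁻ sum to -6; with overall charge -3, Mn is +3.
Group 7 minus oxidation state +3 gives a d⁴ configuration for Mn³⁺.
High-spin d⁴ fills as t₂g³ eg¹ with CFSE 3(−0.4) + 1(+0.6) = -0.6Δo = -9360 cm⁻¹.
For low-spin the configuration is t₂g⁴ eg⁰: orbital energy -1.6 × 15600 = -24960 cm⁻¹, and 1 additional pair relative to high-spin adds 18440 cm⁻¹, giving -6520 cm⁻¹.
E(LS) − E(HS) = -6520 − (-9360) = 2840 cm⁻¹.

2840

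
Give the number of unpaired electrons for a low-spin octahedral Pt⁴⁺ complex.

0

Group 10 minus oxidation state +4 gives a d⁶ configuration for Pt⁴⁺.
Configuration: t₂g⁶ eg⁰, giving 0 unpaired electrons.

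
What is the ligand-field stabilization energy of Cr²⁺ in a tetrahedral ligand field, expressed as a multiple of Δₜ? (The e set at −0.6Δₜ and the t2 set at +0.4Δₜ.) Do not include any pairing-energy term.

-0.4 Δₜ

Cr²⁺: group 6, so d-count = 6 − 2 = 4.
With tetrahedral geometry the complex is necessarily high-spin.
Configuration: e^2 t2^2.
CFSE = 2(-0.6Δₜ) + 2(0.4Δₜ) = -1.2Δₜ + 0.8Δₜ = -0.4Δₜ.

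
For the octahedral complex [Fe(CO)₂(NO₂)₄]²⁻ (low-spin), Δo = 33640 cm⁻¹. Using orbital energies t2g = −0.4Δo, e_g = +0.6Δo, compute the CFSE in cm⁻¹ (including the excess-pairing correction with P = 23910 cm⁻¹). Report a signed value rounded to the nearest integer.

Ligand charges: 2×(+0) from CO and 4×(-1) from NO₂⁻ sum to -4; with overall charge -2, Fe is +2.
Group 8 minus oxidation state +2 gives a d⁶ configuration for Fe²⁺.
Electron filling gives t2g^6 e_g^0.
CFSE(orbital) = 6×(-0.4Δo) + 0×(0.6Δo) = -2.4Δo; with Δo = 33640 cm⁻¹ that is -80736 cm⁻¹.
Relative to high-spin t2g^4 e_g^2 (1 paired), the low-spin configuration has 2 additional pairs, contributing +2 × 23910 = +47820 cm⁻¹.
Net CFSE = -80736 + 47820 = -32916 cm⁻¹.

-32916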